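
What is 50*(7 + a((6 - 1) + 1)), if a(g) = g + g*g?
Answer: 2450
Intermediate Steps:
a(g) = g + g²
50*(7 + a((6 - 1) + 1)) = 50*(7 + ((6 - 1) + 1)*(1 + ((6 - 1) + 1))) = 50*(7 + (5 + 1)*(1 + (5 + 1))) = 50*(7 + 6*(1 + 6)) = 50*(7 + 6*7) = 50*(7 + 42) = 50*49 = 2450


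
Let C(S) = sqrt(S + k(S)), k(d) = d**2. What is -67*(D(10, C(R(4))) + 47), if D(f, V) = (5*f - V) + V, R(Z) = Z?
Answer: -6499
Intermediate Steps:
C(S) = sqrt(S + S**2)
D(f, V) = 5*f (D(f, V) = (-V + 5*f) + V = 5*f)
-67*(D(10, C(R(4))) + 47) = -67*(5*10 + 47) = -67*(50 + 47) = -67*97 = -6499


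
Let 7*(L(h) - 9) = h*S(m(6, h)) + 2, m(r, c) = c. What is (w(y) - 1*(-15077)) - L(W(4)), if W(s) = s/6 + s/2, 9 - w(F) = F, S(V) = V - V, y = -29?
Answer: 105740/7 ≈ 15106.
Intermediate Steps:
S(V) = 0
w(F) = 9 - F
W(s) = 2*s/3 (W(s) = s*(⅙) + s*(½) = s/6 + s/2 = 2*s/3)
L(h) = 65/7 (L(h) = 9 + (h*0 + 2)/7 = 9 + (0 + 2)/7 = 9 + (⅐)*2 = 9 + 2/7 = 65/7)
(w(y) - 1*(-15077)) - L(W(4)) = ((9 - 1*(-29)) - 1*(-15077)) - 1*65/7 = ((9 + 29) + 15077) - 65/7 = (38 + 15077) - 65/7 = 15115 - 65/7 = 105740/7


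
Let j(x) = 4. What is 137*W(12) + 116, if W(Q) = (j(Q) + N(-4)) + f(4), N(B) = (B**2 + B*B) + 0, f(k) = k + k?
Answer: 6144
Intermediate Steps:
f(k) = 2*k
N(B) = 2*B**2 (N(B) = (B**2 + B**2) + 0 = 2*B**2 + 0 = 2*B**2)
W(Q) = 44 (W(Q) = (4 + 2*(-4)**2) + 2*4 = (4 + 2*16) + 8 = (4 + 32) + 8 = 36 + 8 = 44)
137*W(12) + 116 = 137*44 + 116 = 6028 + 116 = 6144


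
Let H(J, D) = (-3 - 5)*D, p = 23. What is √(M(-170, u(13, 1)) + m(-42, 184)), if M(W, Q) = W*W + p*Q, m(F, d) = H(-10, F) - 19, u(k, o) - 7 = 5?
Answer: 3*√3277 ≈ 171.74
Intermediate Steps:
H(J, D) = -8*D
u(k, o) = 12 (u(k, o) = 7 + 5 = 12)
m(F, d) = -19 - 8*F (m(F, d) = -8*F - 19 = -19 - 8*F)
M(W, Q) = W² + 23*Q (M(W, Q) = W*W + 23*Q = W² + 23*Q)
√(M(-170, u(13, 1)) + m(-42, 184)) = √(((-170)² + 23*12) + (-19 - 8*(-42))) = √((28900 + 276) + (-19 + 336)) = √(29176 + 317) = √29493 = 3*√3277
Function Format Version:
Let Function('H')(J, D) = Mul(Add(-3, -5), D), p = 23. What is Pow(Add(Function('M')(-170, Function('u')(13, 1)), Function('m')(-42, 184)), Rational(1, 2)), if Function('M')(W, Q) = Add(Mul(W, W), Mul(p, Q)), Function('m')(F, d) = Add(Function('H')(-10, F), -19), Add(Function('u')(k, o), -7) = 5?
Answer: Mul(3, Pow(3277, Rational(1, 2))) ≈ 171.74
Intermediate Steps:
Function('H')(J, D) = Mul(-8, D)
Function('u')(k, o) = 12 (Function('u')(k, o) = Add(7, 5) = 12)
Function('m')(F, d) = Add(-19, Mul(-8, F)) (Function('m')(F, d) = Add(Mul(-8, F), -19) = Add(-19, Mul(-8, F)))
Function('M')(W, Q) = Add(Pow(W, 2), Mul(23, Q)) (Function('M')(W, Q) = Add(Mul(W, W), Mul(23, Q)) = Add(Pow(W, 2), Mul(23, Q)))
Pow(Add(Function('M')(-170, Function('u')(13, 1)), Function('m')(-42, 184)), Rational(1, 2)) = Pow(Add(Add(Pow(-170, 2), Mul(23, 12)), Add(-19, Mul(-8, -42))), Rational(1, 2)) = Pow(Add(Add(28900, 276), Add(-19, 336)), Rational(1, 2)) = Pow(Add(29176, 317), Rational(1, 2)) = Pow(29493, Rational(1, 2)) = Mul(3, Pow(3277, Rational(1, 2)))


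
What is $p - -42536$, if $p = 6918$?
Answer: $49454$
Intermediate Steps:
$p - -42536 = 6918 - -42536 = 6918 + 42536 = 49454$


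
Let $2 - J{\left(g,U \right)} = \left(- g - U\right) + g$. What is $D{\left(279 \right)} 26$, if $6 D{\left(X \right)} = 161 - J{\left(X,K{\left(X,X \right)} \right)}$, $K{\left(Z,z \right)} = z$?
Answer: $-520$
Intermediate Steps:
$J{\left(g,U \right)} = 2 + U$ ($J{\left(g,U \right)} = 2 - \left(\left(- g - U\right) + g\right) = 2 - \left(\left(- U - g\right) + g\right) = 2 - - U = 2 + U$)
$D{\left(X \right)} = \frac{53}{2} - \frac{X}{6}$ ($D{\left(X \right)} = \frac{161 - \left(2 + X\right)}{6} = \frac{159 - X}{6} = \frac{53}{2} - \frac{X}{6}$)
$D{\left(279 \right)} 26 = \left(\frac{53}{2} - \frac{93}{2}\right) 26 = \left(-20\right) 26 = -520$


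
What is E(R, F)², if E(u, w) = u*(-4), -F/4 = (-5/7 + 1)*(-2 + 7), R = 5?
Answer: 400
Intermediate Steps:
F = -40/7 (F = -4*(-5/7 + 1)*(-2 + 7) = -4*(-5*⅐ + 1)*5 = -4*(-5/7 + 1)*5 = -8*5/7 = -4*10/7 = -40/7 ≈ -5.7143)
E(u, w) = -4*u
E(R, F)² = (-4*5)² = (-20)² = 400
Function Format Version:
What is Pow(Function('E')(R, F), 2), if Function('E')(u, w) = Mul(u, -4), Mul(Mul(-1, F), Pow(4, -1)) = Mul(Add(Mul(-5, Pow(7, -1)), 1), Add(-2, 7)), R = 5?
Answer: 400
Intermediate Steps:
F = Rational(-40, 7) (F = Mul(-4, Mul(Add(Mul(-5, Pow(7, -1)), 1), Add(-2, 7))) = Mul(-4, Mul(Add(Mul(-5, Rational(1, 7)), 1), 5)) = Mul(-4, Mul(Add(Rational(-5, 7), 1), 5)) = Mul(-4, Mul(Rational(2, 7), 5)) = Mul(-4, Rational(10, 7)) = Rational(-40, 7) ≈ -5.7143)
Function('E')(u, w) = Mul(-4, u)
Pow(Function('E')(R, F), 2) = Pow(Mul(-4, 5), 2) = Pow(-20, 2) = 400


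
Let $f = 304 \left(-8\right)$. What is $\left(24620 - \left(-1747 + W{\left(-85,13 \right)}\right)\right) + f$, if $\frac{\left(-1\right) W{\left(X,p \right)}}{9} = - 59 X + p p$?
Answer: $70591$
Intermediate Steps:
$W{\left(X,p \right)} = - 9 p^{2} + 531 X$ ($W{\left(X,p \right)} = - 9 \left(- 59 X + p p\right) = - 9 \left(- 59 X + p^{2}\right) = - 9 \left(p^{2} - 59 X\right) = - 9 p^{2} + 531 X$)
$f = -2432$
$\left(24620 - \left(-1747 + W{\left(-85,13 \right)}\right)\right) + f = \left(24620 - \left(-1747 - \left(45135 + 9 \cdot 13^{2}\right)\right)\right) - 2432 = \left(24620 - \left(-1747 - 46656\right)\right) - 2432 = \left(24620 - -48403\right) - 2432 = \left(24620 + 48403\right) - 2432 = 73023 - 2432 = 70591$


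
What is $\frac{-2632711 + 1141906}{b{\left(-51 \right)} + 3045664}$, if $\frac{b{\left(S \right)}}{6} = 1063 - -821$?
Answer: $- \frac{1490805}{3056968} \approx -0.48767$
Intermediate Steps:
$b{\left(S \right)} = 11304$ ($b{\left(S \right)} = 6 \left(1063 - -821\right) = 6 \left(1063 + 821\right) = 6 \cdot 1884 = 11304$)
$\frac{-2632711 + 1141906}{b{\left(-51 \right)} + 3045664} = \frac{-2632711 + 1141906}{11304 + 3045664} = - \frac{1490805}{3056968}$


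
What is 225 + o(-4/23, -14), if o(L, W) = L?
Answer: 5171/23 ≈ 224.83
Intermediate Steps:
225 + o(-4/23, -14) = 225 - 4/23 = 5171/23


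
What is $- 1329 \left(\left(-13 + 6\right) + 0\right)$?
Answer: $9303$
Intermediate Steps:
$- 1329 \left(\left(-13 + 6\right) + 0\right) = - 1329 \left(-7 + 0\right) = \left(-1329\right) \left(-7\right) = 9303$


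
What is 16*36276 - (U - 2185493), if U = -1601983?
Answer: 4367892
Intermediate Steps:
16*36276 - (U - 2185493) = 16*36276 - (-1601983 - 2185493) = 580416 - 1*(-3787476) = 580416 + 3787476 = 4367892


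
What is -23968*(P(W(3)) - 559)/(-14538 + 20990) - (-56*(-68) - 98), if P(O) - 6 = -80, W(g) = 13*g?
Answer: -2191294/1613 ≈ -1358.5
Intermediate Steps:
P(O) = -74 (P(O) = 6 - 80 = -74)
-23968*(P(W(3)) - 559)/(-14538 + 20990) - (-56*(-68) - 98) = -23968*(-74 - 559)/(-14538 + 20990) - (-56*(-68) - 98) = -23968/(6452/(-633)) - (3808 - 98) = -23968/(6452*(-1/633)) - 1*3710 = -23968/(-6452/633) - 3710 = -23968*(-633/6452) - 3710 = 3792936/1613 - 3710 = -2191294/1613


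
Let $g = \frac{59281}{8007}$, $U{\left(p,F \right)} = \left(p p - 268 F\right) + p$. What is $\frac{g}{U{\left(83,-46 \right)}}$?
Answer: $\frac{59281}{154535100} \approx 0.00038361$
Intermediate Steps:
$U{\left(p,F \right)} = p + p^{2} - 268 F$ ($U{\left(p,F \right)} = \left(p^{2} - 268 F\right) + p = p + p^{2} - 268 F$)
$g = \frac{59281}{8007}$ ($g = 59281 \cdot \frac{1}{8007} = \frac{59281}{8007} \approx 7.4036$)
$\frac{g}{U{\left(83,-46 \right)}} = \frac{59281}{8007 \left(83 + 83^{2} - -12328\right)} = \frac{59281}{8007 \left(83 + 6889 + 12328\right)} = \frac{59281}{8007 \cdot 19300} = \frac{59281}{8007} \cdot \frac{1}{19300} = \frac{59281}{154535100}$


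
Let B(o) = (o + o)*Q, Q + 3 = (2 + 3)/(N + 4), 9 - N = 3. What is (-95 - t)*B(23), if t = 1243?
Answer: 153870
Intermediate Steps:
N = 6 (N = 9 - 1*3 = 9 - 3 = 6)
Q = -5/2 (Q = -3 + (2 + 3)/(6 + 4) = -3 + 5/10 = -3 + 5*(⅒) = -3 + ½ = -5/2 ≈ -2.5000)
B(o) = -5*o (B(o) = (o + o)*(-5/2) = (2*o)*(-5/2) = -5*o)
(-95 - t)*B(23) = (-95 - 1*1243)*(-5*23) = (-95 - 1243)*(-115) = -1338*(-115) = 153870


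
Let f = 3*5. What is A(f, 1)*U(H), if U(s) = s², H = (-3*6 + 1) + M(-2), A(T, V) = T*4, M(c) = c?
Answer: 21660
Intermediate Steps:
f = 15
A(T, V) = 4*T
H = -19 (H = (-3*6 + 1) - 2 = (-18 + 1) - 2 = -17 - 2 = -19)
A(f, 1)*U(H) = (4*15)*(-19)² = 60*361 = 21660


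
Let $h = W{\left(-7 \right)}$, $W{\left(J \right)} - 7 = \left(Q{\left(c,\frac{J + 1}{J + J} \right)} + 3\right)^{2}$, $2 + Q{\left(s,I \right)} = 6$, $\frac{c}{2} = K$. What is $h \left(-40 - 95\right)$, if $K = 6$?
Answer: $-7560$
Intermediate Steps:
$c = 12$ ($c = 2 \cdot 6 = 12$)
$Q{\left(s,I \right)} = 4$ ($Q{\left(s,I \right)} = -2 + 6 = 4$)
$W{\left(J \right)} = 56$ ($W{\left(J \right)} = 7 + \left(4 + 3\right)^{2} = 7 + 7^{2} = 7 + 49 = 56$)
$h = 56$
$h \left(-40 - 95\right) = 56 \left(-40 - 95\right) = 56 \left(-135\right) = -7560$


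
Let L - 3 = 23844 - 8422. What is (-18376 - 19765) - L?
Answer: -53566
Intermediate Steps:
L = 15425 (L = 3 + (23844 - 8422) = 3 + 15422 = 15425)
(-18376 - 19765) - L = (-18376 - 19765) - 1*15425 = -38141 - 15425 = -53566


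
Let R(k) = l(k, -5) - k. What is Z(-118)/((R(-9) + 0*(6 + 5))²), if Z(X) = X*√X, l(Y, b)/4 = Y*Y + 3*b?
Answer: -118*I*√118/74529 ≈ -0.017199*I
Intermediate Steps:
l(Y, b) = 4*Y² + 12*b (l(Y, b) = 4*(Y*Y + 3*b) = 4*(Y² + 3*b) = 4*Y² + 12*b)
R(k) = -60 - k + 4*k² (R(k) = (4*k² + 12*(-5)) - k = (4*k² - 60) - k = (-60 + 4*k²) - k = -60 - k + 4*k²)
Z(X) = X^(3/2)
Z(-118)/((R(-9) + 0*(6 + 5))²) = (-118)^(3/2)/(((-60 - 1*(-9) + 4*(-9)²) + 0*(6 + 5))²) = (-118*I*√118)/(((-60 + 9 + 4*81) + 0*11)²) = (-118*I*√118)/(((-60 + 9 + 324) + 0)²) = (-118*I*√118)/((273 + 0)²) = (-118*I*√118)/(273²) = -118*I*√118/74529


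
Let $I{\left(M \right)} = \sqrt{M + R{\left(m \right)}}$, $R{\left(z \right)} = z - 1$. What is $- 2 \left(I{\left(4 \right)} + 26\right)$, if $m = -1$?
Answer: $-52 - 2 \sqrt{2} \approx -54.828$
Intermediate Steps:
$R{\left(z \right)} = -1 + z$ ($R{\left(z \right)} = z - 1 = -1 + z$)
$I{\left(M \right)} = \sqrt{-2 + M}$ ($I{\left(M \right)} = \sqrt{M - 2} = \sqrt{-2 + M}$)
$- 2 \left(I{\left(4 \right)} + 26\right) = - 2 \left(\sqrt{-2 + 4} + 26\right) = - 2 \left(\sqrt{2} + 26\right) = - 2 \left(26 + \sqrt{2}\right) = -52 - 2 \sqrt{2}$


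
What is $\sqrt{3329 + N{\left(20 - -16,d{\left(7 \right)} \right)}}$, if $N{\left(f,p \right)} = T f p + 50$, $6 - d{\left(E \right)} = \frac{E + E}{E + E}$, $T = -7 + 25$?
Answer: $\sqrt{6619} \approx 81.357$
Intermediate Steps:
$T = 18$
$d{\left(E \right)} = 5$ ($d{\left(E \right)} = 6 - \frac{E + E}{E + E} = 6 - \frac{2 E}{2 E} = 6 - 2 E \frac{1}{2 E} = 6 - 1 = 5$)
$N{\left(f,p \right)} = 50 + 18 f p$ ($N{\left(f,p \right)} = 18 f p + 50 = 50 + 18 f p$)
$\sqrt{3329 + N{\left(20 - -16,d{\left(7 \right)} \right)}} = \sqrt{3329 + \left(50 + 18 \left(20 - -16\right) 5\right)} = \sqrt{3329 + \left(50 + 18 \left(20 + 16\right) 5\right)} = \sqrt{3329 + \left(50 + 18 \cdot 36 \cdot 5\right)} = \sqrt{3329 + \left(50 + 3240\right)} = \sqrt{3329 + 3290} = \sqrt{6619}$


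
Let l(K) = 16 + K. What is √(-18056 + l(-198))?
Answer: I*√18238 ≈ 135.05*I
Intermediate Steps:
√(-18056 + l(-198)) = √(-18056 + (16 - 198)) = √(-18056 - 182) = √(-18238) = I*√18238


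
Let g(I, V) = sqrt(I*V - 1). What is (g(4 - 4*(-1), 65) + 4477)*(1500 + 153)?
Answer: 7400481 + 1653*sqrt(519) ≈ 7.4381e+6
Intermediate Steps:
g(I, V) = sqrt(-1 + I*V)
(g(4 - 4*(-1), 65) + 4477)*(1500 + 153) = (sqrt(-1 + (4 - 4*(-1))*65) + 4477)*(1500 + 153) = (sqrt(-1 + (4 + 4)*65) + 4477)*1653 = (sqrt(-1 + 8*65) + 4477)*1653 = (sqrt(-1 + 520) + 4477)*1653 = (sqrt(519) + 4477)*1653 = (4477 + sqrt(519))*1653 = 7400481 + 1653*sqrt(519)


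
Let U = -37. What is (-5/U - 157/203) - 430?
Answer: -3234524/7511 ≈ -430.64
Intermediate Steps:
(-5/U - 157/203) - 430 = (-5/(-37) - 157/203) - 430 = (-5*(-1/37) - 157*1/203) - 430 = (5/37 - 157/203) - 430 = -4794/7511 - 430 = -3234524/7511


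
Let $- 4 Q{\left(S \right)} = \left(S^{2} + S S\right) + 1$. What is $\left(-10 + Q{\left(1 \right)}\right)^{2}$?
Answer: $\frac{1849}{16} \approx 115.56$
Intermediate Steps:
$Q{\left(S \right)} = - \frac{1}{4} - \frac{S^{2}}{2}$ ($Q{\left(S \right)} = - \frac{\left(S^{2} + S S\right) + 1}{4} = - \frac{\left(S^{2} + S^{2}\right) + 1}{4} = - \frac{2 S^{2} + 1}{4} = - \frac{1 + 2 S^{2}}{4} = - \frac{1}{4} - \frac{S^{2}}{2}$)
$\left(-10 + Q{\left(1 \right)}\right)^{2} = \left(-10 - \left(\frac{1}{4} + \frac{1^{2}}{2}\right)\right)^{2} = \left(-10 - \frac{3}{4}\right)^{2} = \left(- \frac{43}{4}\right)^{2} = \frac{1849}{16}$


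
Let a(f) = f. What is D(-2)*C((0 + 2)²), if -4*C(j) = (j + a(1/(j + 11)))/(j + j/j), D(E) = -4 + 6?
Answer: -61/150 ≈ -0.40667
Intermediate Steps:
D(E) = 2
C(j) = -(j + 1/(11 + j))/(4*(1 + j)) (C(j) = -(j + 1/(j + 11))/(4*(j + j/j)) = -(j + 1/(11 + j))/(4*(j + 1)) = -(j + 1/(11 + j))/(4*(1 + j)))
D(-2)*C((0 + 2)²) = 2*((-1 - (0 + 2)²*(11 + (0 + 2)²))/(4*(1 + (0 + 2)²)*(11 + (0 + 2)²))) = 2*((-1 - 1*2²*(11 + 2²))/(4*(1 + 2²)*(11 + 2²))) = 2*((-1 - 1*4*(11 + 4))/(4*(1 + 4)*(11 + 4))) = 2*((¼)*(-1 - 1*4*15)/(5*15)) = 2*((¼)*(⅕)*(1/15)*(-1 - 60)) = 2*((¼)*(⅕)*(1/15)*(-61)) = 2*(-61/300) = -61/150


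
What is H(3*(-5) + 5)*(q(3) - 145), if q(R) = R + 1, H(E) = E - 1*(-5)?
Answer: 705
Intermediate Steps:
H(E) = 5 + E (H(E) = E + 5 = 5 + E)
q(R) = 1 + R
H(3*(-5) + 5)*(q(3) - 145) = (5 + (3*(-5) + 5))*((1 + 3) - 145) = (5 + (-15 + 5))*(4 - 145) = (5 - 10)*(-141) = -5*(-141) = 705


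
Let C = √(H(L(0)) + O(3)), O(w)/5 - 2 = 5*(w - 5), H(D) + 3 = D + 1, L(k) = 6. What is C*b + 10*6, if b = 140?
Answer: 60 + 840*I ≈ 60.0 + 840.0*I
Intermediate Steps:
H(D) = -2 + D (H(D) = -3 + (D + 1) = -3 + (1 + D) = -2 + D)
O(w) = -115 + 25*w (O(w) = 10 + 5*(5*(w - 5)) = 10 + 5*(5*(-5 + w)) = 10 + 5*(-25 + 5*w) = 10 + (-125 + 25*w) = -115 + 25*w)
C = 6*I (C = √((-2 + 6) + (-115 + 25*3)) = √(4 + (-115 + 75)) = √(4 - 40) = √(-36) = 6*I ≈ 6.0*I)
C*b + 10*6 = (6*I)*140 + 10*6 = 840*I + 60 = 60 + 840*I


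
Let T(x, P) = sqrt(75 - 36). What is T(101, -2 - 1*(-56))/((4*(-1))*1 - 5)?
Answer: -sqrt(39)/9 ≈ -0.69389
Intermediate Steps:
T(x, P) = sqrt(39)
T(101, -2 - 1*(-56))/((4*(-1))*1 - 5) = sqrt(39)/((4*(-1))*1 - 5) = sqrt(39)/(-4*1 - 5) = sqrt(39)/(-4 - 5) = sqrt(39)/(-9) = -sqrt(39)/9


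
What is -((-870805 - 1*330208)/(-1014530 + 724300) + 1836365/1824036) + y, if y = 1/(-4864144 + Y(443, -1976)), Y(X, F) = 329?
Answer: -264947496368921459/51497097371395764 ≈ -5.1449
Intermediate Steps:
y = -1/4863815 (y = 1/(-4864144 + 329) = 1/(-4863815) = -1/4863815 ≈ -2.0560e-7)
-((-870805 - 1*330208)/(-1014530 + 724300) + 1836365/1824036) + y = -((-870805 - 1*330208)/(-1014530 + 724300) + 1836365/1824036) - 1/4863815 = -((-870805 - 330208)/(-290230) + 1836365*(1/1824036)) - 1/4863815 = -(-1201013*(-1/290230) + 1836365/1824036) - 1/4863815 = -(1201013/290230 + 1836365/1824036) - 1/4863815 = -1*1361829581209/264694984140 - 1/4863815 = -1361829581209/264694984140 - 1/4863815 = -264947496368921459/51497097371395764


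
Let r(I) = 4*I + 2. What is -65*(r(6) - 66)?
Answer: 2600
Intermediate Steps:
r(I) = 2 + 4*I
-65*(r(6) - 66) = -65*((2 + 4*6) - 66) = -65*((2 + 24) - 66) = -65*(26 - 66) = -65*(-40) = 2600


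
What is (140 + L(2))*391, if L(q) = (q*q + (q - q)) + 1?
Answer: 56695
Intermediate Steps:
L(q) = 1 + q**2 (L(q) = (q**2 + 0) + 1 = q**2 + 1 = 1 + q**2)
(140 + L(2))*391 = (140 + (1 + 2**2))*391 = (140 + (1 + 4))*391 = (140 + 5)*391 = 145*391 = 56695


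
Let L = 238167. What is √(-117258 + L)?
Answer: √120909 ≈ 347.72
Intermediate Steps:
√(-117258 + L) = √(-117258 + 238167) = √120909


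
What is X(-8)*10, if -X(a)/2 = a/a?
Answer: -20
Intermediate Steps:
X(a) = -2 (X(a) = -2*a/a = -2*1 = -2)
X(-8)*10 = -2*10 = -20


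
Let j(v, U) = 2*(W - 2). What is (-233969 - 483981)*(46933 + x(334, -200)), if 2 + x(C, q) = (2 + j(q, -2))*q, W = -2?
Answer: -34555651450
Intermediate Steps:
j(v, U) = -8 (j(v, U) = 2*(-2 - 2) = 2*(-4) = -8)
x(C, q) = -2 - 6*q (x(C, q) = -2 + (2 - 8)*q = -2 - 6*q)
(-233969 - 483981)*(46933 + x(334, -200)) = (-233969 - 483981)*(46933 + (-2 - 6*(-200))) = -717950*(46933 + (-2 + 1200)) = -717950*(46933 + 1198) = -717950*48131 = -34555651450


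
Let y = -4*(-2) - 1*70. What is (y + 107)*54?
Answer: 2430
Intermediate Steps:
y = -62 (y = 8 - 70 = -62)
(y + 107)*54 = (-62 + 107)*54 = 45*54 = 2430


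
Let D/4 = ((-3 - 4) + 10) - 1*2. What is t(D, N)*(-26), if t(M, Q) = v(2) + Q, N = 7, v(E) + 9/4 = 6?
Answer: -559/2 ≈ -279.50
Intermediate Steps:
v(E) = 15/4 (v(E) = -9/4 + 6 = 15/4)
D = 4 (D = 4*(((-3 - 4) + 10) - 1*2) = 4*((-7 + 10) - 2) = 4*(3 - 2) = 4*1 = 4)
t(M, Q) = 15/4 + Q
t(D, N)*(-26) = (15/4 + 7)*(-26) = (43/4)*(-26) = -559/2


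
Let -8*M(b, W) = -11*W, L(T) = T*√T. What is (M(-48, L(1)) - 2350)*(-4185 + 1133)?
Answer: 14336007/2 ≈ 7.1680e+6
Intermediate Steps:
L(T) = T^(3/2)
M(b, W) = 11*W/8 (M(b, W) = -(-11)*W/8 = 11*W/8)
(M(-48, L(1)) - 2350)*(-4185 + 1133) = (11*1^(3/2)/8 - 2350)*(-4185 + 1133) = ((11/8)*1 - 2350)*(-3052) = (11/8 - 2350)*(-3052) = -18789/8*(-3052) = 14336007/2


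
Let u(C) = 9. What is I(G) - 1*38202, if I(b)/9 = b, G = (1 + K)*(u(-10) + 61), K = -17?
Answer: -48282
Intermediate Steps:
G = -1120 (G = (1 - 17)*(9 + 61) = -16*70 = -1120)
I(b) = 9*b
I(G) - 1*38202 = 9*(-1120) - 1*38202 = -10080 - 38202 = -48282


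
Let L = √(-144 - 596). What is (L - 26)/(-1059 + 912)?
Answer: 26/147 - 2*I*√185/147 ≈ 0.17687 - 0.18505*I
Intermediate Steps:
L = 2*I*√185 (L = √(-740) = 2*I*√185 ≈ 27.203*I)
(L - 26)/(-1059 + 912) = (2*I*√185 - 26)/(-1059 + 912) = (-26 + 2*I*√185)/(-147) = (-26 + 2*I*√185)*(-1/147) = 26/147 - 2*I*√185/147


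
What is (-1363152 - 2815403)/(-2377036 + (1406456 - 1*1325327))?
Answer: 4178555/2295907 ≈ 1.8200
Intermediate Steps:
(-1363152 - 2815403)/(-2377036 + (1406456 - 1*1325327)) = -4178555/(-2377036 + (1406456 - 1325327)) = -4178555/(-2377036 + 81129) = -4178555/(-2295907) = -4178555*(-1/2295907) = 4178555/2295907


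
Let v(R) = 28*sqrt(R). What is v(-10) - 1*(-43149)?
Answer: 43149 + 28*I*sqrt(10) ≈ 43149.0 + 88.544*I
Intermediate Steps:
v(-10) - 1*(-43149) = 28*sqrt(-10) - 1*(-43149) = 28*(I*sqrt(10)) + 43149 = 28*I*sqrt(10) + 43149 = 43149 + 28*I*sqrt(10)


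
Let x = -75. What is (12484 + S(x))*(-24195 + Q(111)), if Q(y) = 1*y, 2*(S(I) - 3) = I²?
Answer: -368473158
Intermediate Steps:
S(I) = 3 + I²/2
Q(y) = y
(12484 + S(x))*(-24195 + Q(111)) = (12484 + (3 + (½)*(-75)²))*(-24195 + 111) = (12484 + (3 + (½)*5625))*(-24084) = (12484 + (3 + 5625/2))*(-24084) = (12484 + 5631/2)*(-24084) = (30599/2)*(-24084) = -368473158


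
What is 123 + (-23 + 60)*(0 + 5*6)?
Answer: 1233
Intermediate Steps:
123 + (-23 + 60)*(0 + 5*6) = 123 + 37*(0 + 30) = 123 + 37*30 = 123 + 1110 = 1233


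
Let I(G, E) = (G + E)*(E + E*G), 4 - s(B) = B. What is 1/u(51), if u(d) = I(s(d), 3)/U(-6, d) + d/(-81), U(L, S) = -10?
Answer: -135/82057 ≈ -0.0016452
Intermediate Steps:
s(B) = 4 - B
I(G, E) = (E + G)*(E + E*G)
u(d) = -57/10 - 3*(4 - d)²/10 + 481*d/405 (u(d) = (3*(3 + (4 - d) + (4 - d)² + 3*(4 - d)))/(-10) + d/(-81) = (3*(3 + (4 - d) + (4 - d)² + (12 - 3*d)))*(-⅒) + d*(-1/81) = (3*(19 + (4 - d)² - 4*d))*(-⅒) - d/81 = (57 - 12*d + 3*(4 - d)²)*(-⅒) - d/81 = (-57/10 - 3*(4 - d)²/10 + 6*d/5) - d/81 = -57/10 - 3*(4 - d)²/10 + 481*d/405)
1/u(51) = 1/(-21/2 - 3/10*51² + (1453/405)*51) = 1/(-21/2 - 3/10*2601 + 24701/135) = 1/(-21/2 - 7803/10 + 24701/135) = 1/(-82057/135) = -135/82057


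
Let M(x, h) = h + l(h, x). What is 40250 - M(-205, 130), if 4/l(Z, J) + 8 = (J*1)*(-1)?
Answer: 7903636/197 ≈ 40120.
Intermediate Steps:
l(Z, J) = 4/(-8 - J) (l(Z, J) = 4/(-8 + (J*1)*(-1)) = 4/(-8 + J*(-1)) = 4/(-8 - J))
M(x, h) = h - 4/(8 + x)
40250 - M(-205, 130) = 40250 - (-4 + 130*(8 - 205))/(8 - 205) = 40250 - (-4 + 130*(-197))/(-197) = 40250 - (-1)*(-4 - 25610)/197 = 40250 - (-1)*(-25614)/197 = 40250 - 1*25614/197 = 40250 - 25614/197 = 7903636/197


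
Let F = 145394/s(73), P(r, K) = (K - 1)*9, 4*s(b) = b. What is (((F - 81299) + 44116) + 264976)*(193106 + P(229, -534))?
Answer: 3240575665315/73 ≈ 4.4391e+10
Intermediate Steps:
s(b) = b/4
P(r, K) = -9 + 9*K (P(r, K) = (-1 + K)*9 = -9 + 9*K)
F = 581576/73 (F = 145394/(((¼)*73)) = 145394/(73/4) = 145394*(4/73) = 581576/73 ≈ 7966.8)
(((F - 81299) + 44116) + 264976)*(193106 + P(229, -534)) = (((581576/73 - 81299) + 44116) + 264976)*(193106 + (-9 + 9*(-534))) = ((-5353251/73 + 44116) + 264976)*(193106 + (-9 - 4806)) = (-2132783/73 + 264976)*(193106 - 4815) = (17210465/73)*188291 = 3240575665315/73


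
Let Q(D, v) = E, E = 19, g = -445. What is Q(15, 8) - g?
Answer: 464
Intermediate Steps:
Q(D, v) = 19
Q(15, 8) - g = 19 - 1*(-445) = 19 + 445 = 464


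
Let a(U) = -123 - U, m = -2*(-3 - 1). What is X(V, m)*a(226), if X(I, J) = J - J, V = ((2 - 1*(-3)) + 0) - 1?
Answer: 0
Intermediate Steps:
V = 4 (V = ((2 + 3) + 0) - 1 = (5 + 0) - 1 = 5 - 1 = 4)
m = 8 (m = -2*(-4) = 8)
X(I, J) = 0
X(V, m)*a(226) = 0*(-123 - 1*226) = 0*(-123 - 226) = 0*(-349) = 0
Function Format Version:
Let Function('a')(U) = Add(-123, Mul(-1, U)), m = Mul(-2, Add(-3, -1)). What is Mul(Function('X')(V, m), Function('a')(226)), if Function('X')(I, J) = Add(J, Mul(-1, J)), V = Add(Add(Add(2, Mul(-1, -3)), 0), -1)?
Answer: 0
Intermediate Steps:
V = 4 (V = Add(Add(Add(2, 3), 0), -1) = Add(Add(5, 0), -1) = Add(5, -1) = 4)
m = 8 (m = Mul(-2, -4) = 8)
Function('X')(I, J) = 0
Mul(Function('X')(V, m), Function('a')(226)) = Mul(0, Add(-123, Mul(-1, 226))) = Mul(0, Add(-123, -226)) = Mul(0, -349) = 0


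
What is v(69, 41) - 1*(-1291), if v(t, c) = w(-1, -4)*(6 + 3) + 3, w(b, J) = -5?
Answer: 1249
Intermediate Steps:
v(t, c) = -42 (v(t, c) = -5*(6 + 3) + 3 = -5*9 + 3 = -45 + 3 = -42)
v(69, 41) - 1*(-1291) = -42 - 1*(-1291) = -42 + 1291 = 1249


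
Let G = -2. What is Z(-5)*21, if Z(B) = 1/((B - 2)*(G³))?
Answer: 3/8 ≈ 0.37500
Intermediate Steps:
Z(B) = -1/(8*(-2 + B)) (Z(B) = 1/((B - 2)*((-2)³)) = 1/((-2 + B)*(-8)) = -⅛/(-2 + B) = -1/(8*(-2 + B)))
Z(-5)*21 = -1/(-16 + 8*(-5))*21 = -1/(-16 - 40)*21 = -1/(-56)*21 = -1*(-1/56)*21 = (1/56)*21 = 3/8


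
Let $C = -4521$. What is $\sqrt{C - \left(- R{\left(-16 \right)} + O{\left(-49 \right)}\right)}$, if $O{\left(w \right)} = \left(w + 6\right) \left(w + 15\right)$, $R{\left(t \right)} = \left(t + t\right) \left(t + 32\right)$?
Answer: $i \sqrt{6495} \approx 80.592 i$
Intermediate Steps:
$R{\left(t \right)} = 2 t \left(32 + t\right)$
$O{\left(w \right)} = \left(6 + w\right) \left(15 + w\right)$
$\sqrt{C - \left(- R{\left(-16 \right)} + O{\left(-49 \right)}\right)} = \sqrt{-4521 - \left(2491 - 1029 + 32 \left(32 - 16\right)\right)} = \sqrt{-4521 + \left(2 \left(-16\right) 16 - \left(90 + 2401 - 1029\right)\right)} = \sqrt{-4521 - 1974} = \sqrt{-6495} = i \sqrt{6495}$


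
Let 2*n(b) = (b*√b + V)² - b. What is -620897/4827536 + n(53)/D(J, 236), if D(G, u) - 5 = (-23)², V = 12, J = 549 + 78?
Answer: 59873772071/429650704 + 106*√53/89 ≈ 148.03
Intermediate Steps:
J = 627
n(b) = (12 + b^(3/2))²/2 - b/2 (n(b) = ((b*√b + 12)² - b)/2 = ((b^(3/2) + 12)² - b)/2 = ((12 + b^(3/2))² - b)/2 = (12 + b^(3/2))²/2 - b/2)
D(G, u) = 534 (D(G, u) = 5 + (-23)² = 5 + 529 = 534)
-620897/4827536 + n(53)/D(J, 236) = -620897/4827536 + ((12 + 53^(3/2))²/2 - ½*53)/534 = -620897*1/4827536 + ((12 + 53*√53)²/2 - 53/2)*(1/534) = -620897/4827536 + (-53/2 + (12 + 53*√53)²/2)*(1/534) = -620897/4827536 + (-53/1068 + (12 + 53*√53)²/1068) = -229744351/1288952112 + (12 + 53*√53)²/1068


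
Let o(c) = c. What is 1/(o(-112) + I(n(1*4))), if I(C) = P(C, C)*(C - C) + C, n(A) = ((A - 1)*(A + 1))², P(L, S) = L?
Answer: 1/113 ≈ 0.0088496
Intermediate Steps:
n(A) = (1 + A)²*(-1 + A)² (n(A) = ((-1 + A)*(1 + A))² = ((1 + A)*(-1 + A))² = (1 + A)²*(-1 + A)²)
I(C) = C (I(C) = C*(C - C) + C = C*0 + C = 0 + C = C)
1/(o(-112) + I(n(1*4))) = 1/(-112 + (1 + 1*4)²*(-1 + 1*4)²) = 1/(-112 + (1 + 4)²*(-1 + 4)²) = 1/(-112 + 5²*3²) = 1/(-112 + 25*9) = 1/(-112 + 225) = 1/113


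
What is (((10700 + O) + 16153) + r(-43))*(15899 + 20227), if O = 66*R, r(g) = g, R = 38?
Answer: 1059142068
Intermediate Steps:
O = 2508 (O = 66*38 = 2508)
(((10700 + O) + 16153) + r(-43))*(15899 + 20227) = (((10700 + 2508) + 16153) - 43)*(15899 + 20227) = ((13208 + 16153) - 43)*36126 = (29361 - 43)*36126 = 29318*36126 = 1059142068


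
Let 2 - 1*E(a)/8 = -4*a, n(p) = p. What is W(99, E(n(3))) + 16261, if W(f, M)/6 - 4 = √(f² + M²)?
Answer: 16285 + 6*√22345 ≈ 17182.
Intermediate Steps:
E(a) = 16 + 32*a (E(a) = 16 - (-32)*a = 16 + 32*a)
W(f, M) = 24 + 6*√(M² + f²) (W(f, M) = 24 + 6*√(f² + M²) = 24 + 6*√(M² + f²))
W(99, E(n(3))) + 16261 = (24 + 6*√((16 + 32*3)² + 99²)) + 16261 = (24 + 6*√((16 + 96)² + 9801)) + 16261 = (24 + 6*√(112² + 9801)) + 16261 = (24 + 6*√(12544 + 9801)) + 16261 = (24 + 6*√22345) + 16261 = 16285 + 6*√22345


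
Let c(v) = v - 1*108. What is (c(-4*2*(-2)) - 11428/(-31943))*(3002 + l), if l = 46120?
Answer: -143796206016/31943 ≈ -4.5016e+6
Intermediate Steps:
c(v) = -108 + v (c(v) = v - 108 = -108 + v)
(c(-4*2*(-2)) - 11428/(-31943))*(3002 + l) = ((-108 - 4*2*(-2)) - 11428/(-31943))*(3002 + 46120) = ((-108 - 8*(-2)) - 11428*(-1/31943))*49122 = ((-108 + 16) + 11428/31943)*49122 = (-92 + 11428/31943)*49122 = -2927328/31943*49122 = -143796206016/31943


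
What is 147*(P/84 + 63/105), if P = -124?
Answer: -644/5 ≈ -128.80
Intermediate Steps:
147*(P/84 + 63/105) = 147*(-124/84 + 63/105) = 147*(-124*1/84 + 63*(1/105)) = 147*(-31/21 + ⅗) = 147*(-92/105) = -644/5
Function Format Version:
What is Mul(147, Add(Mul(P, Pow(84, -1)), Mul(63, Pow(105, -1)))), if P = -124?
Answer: Rational(-644, 5) ≈ -128.80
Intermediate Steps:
Mul(147, Add(Mul(P, Pow(84, -1)), Mul(63, Pow(105, -1)))) = Mul(147, Add(Mul(-124, Pow(84, -1)), Mul(63, Pow(105, -1)))) = Mul(147, Add(Mul(-124, Rational(1, 84)), Mul(63, Rational(1, 105)))) = Mul(147, Add(Rational(-31, 21), Rational(3, 5))) = Mul(147, Rational(-92, 105)) = Rational(-644, 5)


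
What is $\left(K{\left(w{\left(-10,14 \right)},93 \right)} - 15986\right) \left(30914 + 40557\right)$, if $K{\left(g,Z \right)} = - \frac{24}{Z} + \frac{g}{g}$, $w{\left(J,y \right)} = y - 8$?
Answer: $- \frac{35416953753}{31} \approx -1.1425 \cdot 10^{9}$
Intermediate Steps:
$w{\left(J,y \right)} = -8 + y$ ($w{\left(J,y \right)} = y - 8 = -8 + y$)
$K{\left(g,Z \right)} = 1 - \frac{24}{Z}$ ($K{\left(g,Z \right)} = - \frac{24}{Z} + 1 = 1 - \frac{24}{Z}$)
$\left(K{\left(w{\left(-10,14 \right)},93 \right)} - 15986\right) \left(30914 + 40557\right) = \left(\frac{-24 + 93}{93} - 15986\right) \left(30914 + 40557\right) = \left(\frac{1}{93} \cdot 69 - 15986\right) 71471 = \left(\frac{23}{31} - 15986\right) 71471 = \left(- \frac{495543}{31}\right) 71471 = - \frac{35416953753}{31}$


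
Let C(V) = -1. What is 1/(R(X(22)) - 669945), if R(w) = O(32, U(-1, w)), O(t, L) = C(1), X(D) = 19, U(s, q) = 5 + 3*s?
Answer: -1/669946 ≈ -1.4927e-6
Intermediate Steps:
O(t, L) = -1
R(w) = -1
1/(R(X(22)) - 669945) = 1/(-1 - 669945) = 1/(-669946) = -1/669946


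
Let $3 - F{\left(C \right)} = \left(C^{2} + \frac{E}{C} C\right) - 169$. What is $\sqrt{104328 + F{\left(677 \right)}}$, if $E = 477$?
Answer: $i \sqrt{354306} \approx 595.24 i$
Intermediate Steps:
$F{\left(C \right)} = -305 - C^{2}$ ($F{\left(C \right)} = 3 - \left(\left(C^{2} + \frac{477}{C} C\right) - 169\right) = 3 - \left(\left(C^{2} + 477\right) - 169\right) = 3 - \left(\left(477 + C^{2}\right) - 169\right) = 3 - \left(308 + C^{2}\right) = -305 - C^{2}$)
$\sqrt{104328 + F{\left(677 \right)}} = \sqrt{104328 - 458634} = \sqrt{-354306} = i \sqrt{354306}$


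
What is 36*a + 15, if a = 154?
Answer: 5559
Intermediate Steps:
36*a + 15 = 36*154 + 15 = 5544 + 15 = 5559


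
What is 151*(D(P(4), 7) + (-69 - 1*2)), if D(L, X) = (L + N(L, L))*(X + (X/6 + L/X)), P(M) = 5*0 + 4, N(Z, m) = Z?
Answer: -3473/21 ≈ -165.38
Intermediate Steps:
P(M) = 4 (P(M) = 0 + 4 = 4)
D(L, X) = 2*L*(7*X/6 + L/X) (D(L, X) = (L + L)*(X + (X/6 + L/X)) = (2*L)*(X + (X*(⅙) + L/X)) = (2*L)*(X + (X/6 + L/X)) = (2*L)*(7*X/6 + L/X) = 2*L*(7*X/6 + L/X))
151*(D(P(4), 7) + (-69 - 1*2)) = 151*((⅓)*4*(6*4 + 7*7²)/7 + (-69 - 1*2)) = 151*((⅓)*4*(⅐)*(24 + 7*49) + (-69 - 2)) = 151*((⅓)*4*(⅐)*(24 + 343) - 71) = 151*((⅓)*4*(⅐)*367 - 71) = 151*(1468/21 - 71) = 151*(-23/21) = -3473/21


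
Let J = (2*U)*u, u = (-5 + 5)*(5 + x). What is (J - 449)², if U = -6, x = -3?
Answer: 201601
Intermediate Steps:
u = 0 (u = (-5 + 5)*(5 - 3) = 0*2 = 0)
J = 0 (J = (2*(-6))*0 = -12*0 = 0)
(J - 449)² = (0 - 449)² = (-449)² = 201601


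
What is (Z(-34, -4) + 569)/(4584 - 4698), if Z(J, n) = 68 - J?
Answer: -671/114 ≈ -5.8860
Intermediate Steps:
(Z(-34, -4) + 569)/(4584 - 4698) = ((68 - 1*(-34)) + 569)/(4584 - 4698) = ((68 + 34) + 569)/(-114) = (102 + 569)*(-1/114) = 671*(-1/114) = -671/114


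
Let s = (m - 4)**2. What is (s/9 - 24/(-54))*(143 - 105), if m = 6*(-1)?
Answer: 3952/9 ≈ 439.11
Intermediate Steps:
m = -6
s = 100 (s = (-6 - 4)**2 = (-10)**2 = 100)
(s/9 - 24/(-54))*(143 - 105) = (100/9 - 24/(-54))*(143 - 105) = (100*(1/9) - 24*(-1/54))*38 = (100/9 + 4/9)*38 = (104/9)*38 = 3952/9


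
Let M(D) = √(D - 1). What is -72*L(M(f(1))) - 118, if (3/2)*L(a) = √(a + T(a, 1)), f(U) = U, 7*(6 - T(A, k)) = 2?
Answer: -118 - 96*√70/7 ≈ -232.74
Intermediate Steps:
T(A, k) = 40/7 (T(A, k) = 6 - ⅐*2 = 6 - 2/7 = 40/7)
M(D) = √(-1 + D)
L(a) = 2*√(40/7 + a)/3 (L(a) = 2*√(a + 40/7)/3 = 2*√(40/7 + a)/3)
-72*L(M(f(1))) - 118 = -48*√(280 + 49*√(-1 + 1))/7 - 118 = -48*√(280 + 49*√0)/7 - 118 = -48*√(280 + 49*0)/7 - 118 = -48*√(280 + 0)/7 - 118 = -48*√280/7 - 118 = -48*2*√70/7 - 118 = -96*√70/7 - 118 = -118 - 96*√70/7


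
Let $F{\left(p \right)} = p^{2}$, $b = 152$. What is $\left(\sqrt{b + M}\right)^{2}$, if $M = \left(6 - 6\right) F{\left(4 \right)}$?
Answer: $152$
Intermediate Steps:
$M = 0$ ($M = \left(6 - 6\right) 4^{2} = 0 \cdot 16 = 0$)
$\left(\sqrt{b + M}\right)^{2} = \left(\sqrt{152 + 0}\right)^{2} = \left(\sqrt{152}\right)^{2} = \left(2 \sqrt{38}\right)^{2} = 152$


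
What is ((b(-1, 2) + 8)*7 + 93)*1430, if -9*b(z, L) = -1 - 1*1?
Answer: 1937650/9 ≈ 2.1529e+5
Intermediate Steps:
b(z, L) = 2/9 (b(z, L) = -(-1 - 1*1)/9 = -(-1 - 1)/9 = -⅑*(-2) = 2/9)
((b(-1, 2) + 8)*7 + 93)*1430 = ((2/9 + 8)*7 + 93)*1430 = ((74/9)*7 + 93)*1430 = (518/9 + 93)*1430 = (1355/9)*1430 = 1937650/9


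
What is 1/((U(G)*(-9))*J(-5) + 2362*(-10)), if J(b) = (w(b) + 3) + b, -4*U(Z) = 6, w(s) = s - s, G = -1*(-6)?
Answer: -1/23647 ≈ -4.2289e-5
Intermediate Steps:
G = 6
w(s) = 0
U(Z) = -3/2 (U(Z) = -¼*6 = -3/2)
J(b) = 3 + b (J(b) = (0 + 3) + b = 3 + b)
1/((U(G)*(-9))*J(-5) + 2362*(-10)) = 1/((-3/2*(-9))*(3 - 5) + 2362*(-10)) = 1/((27/2)*(-2) - 23620) = 1/(-27 - 23620) = 1/(-23647) = -1/23647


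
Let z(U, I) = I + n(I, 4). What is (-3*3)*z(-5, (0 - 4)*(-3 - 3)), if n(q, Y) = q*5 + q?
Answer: -1512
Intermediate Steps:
n(q, Y) = 6*q (n(q, Y) = 5*q + q = 6*q)
z(U, I) = 7*I (z(U, I) = I + 6*I = 7*I)
(-3*3)*z(-5, (0 - 4)*(-3 - 3)) = (-3*3)*(7*((0 - 4)*(-3 - 3))) = -63*(-4*(-6)) = -63*24 = -9*168 = -1512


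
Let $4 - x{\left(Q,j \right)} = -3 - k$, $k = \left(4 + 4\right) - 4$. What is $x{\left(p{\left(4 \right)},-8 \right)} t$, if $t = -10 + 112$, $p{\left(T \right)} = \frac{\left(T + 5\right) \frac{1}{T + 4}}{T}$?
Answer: $1122$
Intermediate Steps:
$k = 4$ ($k = 8 - 4 = 4$)
$p{\left(T \right)} = \frac{5 + T}{T \left(4 + T\right)}$ ($p{\left(T \right)} = \frac{\left(5 + T\right) \frac{1}{4 + T}}{T} = \frac{\frac{1}{4 + T} \left(5 + T\right)}{T} = \frac{5 + T}{T \left(4 + T\right)}$)
$x{\left(Q,j \right)} = 11$ ($x{\left(Q,j \right)} = 4 - \left(-3 - 4\right) = 4 - -7 = 4 + 7 = 11$)
$t = 102$
$x{\left(p{\left(4 \right)},-8 \right)} t = 11 \cdot 102 = 1122$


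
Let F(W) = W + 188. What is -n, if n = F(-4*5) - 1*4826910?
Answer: 4826742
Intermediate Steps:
F(W) = 188 + W
n = -4826742 (n = (188 - 4*5) - 1*4826910 = (188 - 20) - 4826910 = 168 - 4826910 = -4826742)
-n = -1*(-4826742) = 4826742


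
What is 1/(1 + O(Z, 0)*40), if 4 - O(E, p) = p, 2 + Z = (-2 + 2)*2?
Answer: 1/161 ≈ 0.0062112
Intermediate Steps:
Z = -2 (Z = -2 + (-2 + 2)*2 = -2 + 0*2 = -2 + 0 = -2)
O(E, p) = 4 - p
1/(1 + O(Z, 0)*40) = 1/(1 + (4 - 1*0)*40) = 1/(1 + (4 + 0)*40) = 1/(1 + 4*40) = 1/(1 + 160) = 1/161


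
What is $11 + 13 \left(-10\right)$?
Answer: $-119$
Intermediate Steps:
$11 + 13 \left(-10\right) = 11 - 130 = -119$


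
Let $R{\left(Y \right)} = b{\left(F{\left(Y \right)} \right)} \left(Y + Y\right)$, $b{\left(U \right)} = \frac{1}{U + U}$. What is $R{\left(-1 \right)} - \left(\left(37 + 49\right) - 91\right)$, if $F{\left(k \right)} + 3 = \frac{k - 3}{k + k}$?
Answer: $6$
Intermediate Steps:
$F{\left(k \right)} = -3 + \frac{-3 + k}{2 k}$ ($F{\left(k \right)} = -3 + \frac{k - 3}{k + k} = -3 + \frac{-3 + k}{2 k}$)
$b{\left(U \right)} = \frac{1}{2 U}$
$R{\left(Y \right)} = \frac{2 Y^{2}}{-3 - 5 Y}$ ($R{\left(Y \right)} = \frac{1}{2 \frac{-3 - 5 Y}{2 Y}} \left(Y + Y\right) = \frac{2 Y \frac{1}{-3 - 5 Y}}{2} \cdot 2 Y = \frac{Y}{-3 - 5 Y} 2 Y = \frac{2 Y^{2}}{-3 - 5 Y}$)
$R{\left(-1 \right)} - \left(\left(37 + 49\right) - 91\right) = - \frac{2 \left(-1\right)^{2}}{3 + 5 \left(-1\right)} - \left(\left(37 + 49\right) - 91\right) = \left(-2\right) 1 \frac{1}{3 - 5} - \left(86 - 91\right) = \left(-2\right) 1 \frac{1}{-2} - -5 = \left(-2\right) 1 \left(- \frac{1}{2}\right) + 5 = 1 + 5 = 6$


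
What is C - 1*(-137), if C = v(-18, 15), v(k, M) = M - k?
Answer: 170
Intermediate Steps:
C = 33 (C = 15 - 1*(-18) = 15 + 18 = 33)
C - 1*(-137) = 33 - 1*(-137) = 33 + 137 = 170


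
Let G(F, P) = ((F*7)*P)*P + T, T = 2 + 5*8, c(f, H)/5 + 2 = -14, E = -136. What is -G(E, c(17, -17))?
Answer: 6092758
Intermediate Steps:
c(f, H) = -80 (c(f, H) = -10 + 5*(-14) = -10 - 70 = -80)
T = 42 (T = 2 + 40 = 42)
G(F, P) = 42 + 7*F*P² (G(F, P) = ((F*7)*P)*P + 42 = ((7*F)*P)*P + 42 = (7*F*P)*P + 42 = 7*F*P² + 42 = 42 + 7*F*P²)
-G(E, c(17, -17)) = -(42 + 7*(-136)*(-80)²) = -(42 + 7*(-136)*6400) = -(42 - 6092800) = -1*(-6092758) = 6092758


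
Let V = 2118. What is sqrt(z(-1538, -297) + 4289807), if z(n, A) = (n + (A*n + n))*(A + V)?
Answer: sqrt(830495717) ≈ 28818.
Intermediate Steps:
z(n, A) = (2118 + A)*(2*n + A*n) (z(n, A) = (n + (A*n + n))*(A + 2118) = (n + (n + A*n))*(2118 + A) = (2*n + A*n)*(2118 + A) = (2118 + A)*(2*n + A*n))
sqrt(z(-1538, -297) + 4289807) = sqrt(-1538*(4236 + (-297)**2 + 2120*(-297)) + 4289807) = sqrt(-1538*(4236 + 88209 - 629640) + 4289807) = sqrt(-1538*(-537195) + 4289807) = sqrt(826205910 + 4289807) = sqrt(830495717)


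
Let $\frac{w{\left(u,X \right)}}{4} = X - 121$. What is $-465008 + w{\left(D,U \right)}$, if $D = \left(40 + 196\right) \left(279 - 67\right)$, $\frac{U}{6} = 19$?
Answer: $-465036$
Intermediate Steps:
$U = 114$ ($U = 6 \cdot 19 = 114$)
$D = 50032$ ($D = 236 \cdot 212 = 50032$)
$w{\left(u,X \right)} = -484 + 4 X$ ($w{\left(u,X \right)} = 4 \left(X - 121\right) = 4 \left(-121 + X\right) = -484 + 4 X$)
$-465008 + w{\left(D,U \right)} = -465008 + \left(-484 + 4 \cdot 114\right) = -465008 + \left(-484 + 456\right) = -465008 - 28 = -465036$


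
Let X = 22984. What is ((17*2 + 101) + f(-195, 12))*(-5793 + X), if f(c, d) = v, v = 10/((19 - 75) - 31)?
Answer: 201736385/87 ≈ 2.3188e+6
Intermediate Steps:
v = -10/87 (v = 10/(-56 - 31) = 10/(-87) = 10*(-1/87) = -10/87 ≈ -0.11494)
f(c, d) = -10/87
((17*2 + 101) + f(-195, 12))*(-5793 + X) = ((17*2 + 101) - 10/87)*(-5793 + 22984) = ((34 + 101) - 10/87)*17191 = (135 - 10/87)*17191 = (11735/87)*17191 = 201736385/87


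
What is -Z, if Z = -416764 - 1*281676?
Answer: 698440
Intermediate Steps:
Z = -698440 (Z = -416764 - 281676 = -698440)
-Z = -1*(-698440) = 698440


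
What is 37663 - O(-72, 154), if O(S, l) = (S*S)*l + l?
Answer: -760827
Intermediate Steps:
O(S, l) = l + l*S² (O(S, l) = S²*l + l = l*S² + l = l + l*S²)
37663 - O(-72, 154) = 37663 - 154*(1 + (-72)²) = 37663 - 154*(1 + 5184) = 37663 - 154*5185 = 37663 - 1*798490 = 37663 - 798490 = -760827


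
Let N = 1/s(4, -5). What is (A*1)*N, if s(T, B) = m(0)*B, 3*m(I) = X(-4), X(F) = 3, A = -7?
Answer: 7/5 ≈ 1.4000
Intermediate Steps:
m(I) = 1 (m(I) = (1/3)*3 = 1)
s(T, B) = B (s(T, B) = 1*B = B)
N = -1/5 (N = 1/(-5) = -1/5 ≈ -0.20000)
(A*1)*N = -7*1*(-1/5) = -7*(-1/5) = 7/5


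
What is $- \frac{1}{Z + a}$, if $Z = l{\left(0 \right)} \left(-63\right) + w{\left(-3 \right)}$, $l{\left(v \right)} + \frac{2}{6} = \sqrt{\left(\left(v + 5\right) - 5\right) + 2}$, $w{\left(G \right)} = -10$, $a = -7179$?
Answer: $\frac{512}{3669449} - \frac{9 \sqrt{2}}{7338898} \approx 0.0001378$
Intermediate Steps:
$l{\left(v \right)} = - \frac{1}{3} + \sqrt{2 + v}$ ($l{\left(v \right)} = - \frac{1}{3} + \sqrt{\left(\left(v + 5\right) - 5\right) + 2} = - \frac{1}{3} + \sqrt{\left(\left(5 + v\right) - 5\right) + 2} = - \frac{1}{3} + \sqrt{v + 2} = - \frac{1}{3} + \sqrt{2 + v}$)
$Z = 11 - 63 \sqrt{2}$ ($Z = \left(- \frac{1}{3} + \sqrt{2 + 0}\right) \left(-63\right) - 10 = \left(- \frac{1}{3} + \sqrt{2}\right) \left(-63\right) - 10 = \left(21 - 63 \sqrt{2}\right) - 10 = 11 - 63 \sqrt{2} \approx -78.095$)
$- \frac{1}{Z + a} = - \frac{1}{\left(11 - 63 \sqrt{2}\right) - 7179} = - \frac{1}{-7168 - 63 \sqrt{2}}$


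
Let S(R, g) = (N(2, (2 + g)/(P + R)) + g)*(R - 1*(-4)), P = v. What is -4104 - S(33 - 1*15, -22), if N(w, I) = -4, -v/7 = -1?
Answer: -3532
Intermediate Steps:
v = 7 (v = -7*(-1) = 7)
P = 7
S(R, g) = (-4 + g)*(4 + R) (S(R, g) = (-4 + g)*(R - 1*(-4)) = (-4 + g)*(R + 4) = (-4 + g)*(4 + R))
-4104 - S(33 - 1*15, -22) = -4104 - (-16 - 4*(33 - 1*15) + 4*(-22) + (33 - 1*15)*(-22)) = -4104 - (-16 - 4*(33 - 15) - 88 + (33 - 15)*(-22)) = -4104 - (-16 - 4*18 - 88 + 18*(-22)) = -4104 - (-16 - 72 - 88 - 396) = -4104 - 1*(-572) = -4104 + 572 = -3532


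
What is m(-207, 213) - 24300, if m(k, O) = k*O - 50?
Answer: -68441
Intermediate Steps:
m(k, O) = -50 + O*k (m(k, O) = O*k - 50 = -50 + O*k)
m(-207, 213) - 24300 = (-50 + 213*(-207)) - 24300 = (-50 - 44091) - 24300 = -44141 - 24300 = -68441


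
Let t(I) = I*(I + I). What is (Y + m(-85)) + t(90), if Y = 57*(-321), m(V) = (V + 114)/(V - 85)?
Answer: -356519/170 ≈ -2097.2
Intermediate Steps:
t(I) = 2*I² (t(I) = I*(2*I) = 2*I²)
m(V) = (114 + V)/(-85 + V)
Y = -18297
(Y + m(-85)) + t(90) = (-18297 + (114 - 85)/(-85 - 85)) + 2*90² = (-18297 + 29/(-170)) + 2*8100 = (-18297 - 1/170*29) + 16200 = (-18297 - 29/170) + 16200 = -3110519/170 + 16200 = -356519/170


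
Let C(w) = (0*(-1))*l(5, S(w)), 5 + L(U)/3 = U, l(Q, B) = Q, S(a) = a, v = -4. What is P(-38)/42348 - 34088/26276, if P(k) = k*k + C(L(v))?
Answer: -87851005/69546003 ≈ -1.2632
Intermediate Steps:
L(U) = -15 + 3*U
C(w) = 0 (C(w) = (0*(-1))*5 = 0*5 = 0)
P(k) = k**2 (P(k) = k*k + 0 = k**2 + 0 = k**2)
P(-38)/42348 - 34088/26276 = (-38)**2/42348 - 34088/26276 = 1444*(1/42348) - 34088*1/26276 = 361/10587 - 8522/6569 = -87851005/69546003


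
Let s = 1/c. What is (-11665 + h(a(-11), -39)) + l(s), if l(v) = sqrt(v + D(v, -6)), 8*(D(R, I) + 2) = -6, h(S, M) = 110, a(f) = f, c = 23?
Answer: -11555 + I*sqrt(5727)/46 ≈ -11555.0 + 1.6452*I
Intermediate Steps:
s = 1/23 ≈ 0.043478
D(R, I) = -11/4 (D(R, I) = -2 + (1/8)*(-6) = -2 - 3/4 = -11/4)
l(v) = sqrt(-11/4 + v) (l(v) = sqrt(v - 11/4) = sqrt(-11/4 + v))
(-11665 + h(a(-11), -39)) + l(s) = (-11665 + 110) + sqrt(-11 + 4*(1/23))/2 = -11555 + sqrt(-11 + 4/23)/2 = -11555 + sqrt(-249/23)/2 = -11555 + (I*sqrt(5727)/23)/2 = -11555 + I*sqrt(5727)/46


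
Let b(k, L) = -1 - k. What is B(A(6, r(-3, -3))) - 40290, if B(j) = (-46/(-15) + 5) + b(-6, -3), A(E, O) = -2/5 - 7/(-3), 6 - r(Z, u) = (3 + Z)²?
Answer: -604154/15 ≈ -40277.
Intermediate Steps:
r(Z, u) = 6 - (3 + Z)²
A(E, O) = 29/15 (A(E, O) = -2*⅕ - 7*(-⅓) = -⅖ + 7/3 = 29/15)
B(j) = 196/15 (B(j) = (-46/(-15) + 5) + (-1 - 1*(-6)) = (-46*(-1/15) + 5) + (-1 + 6) = (46/15 + 5) + 5 = 121/15 + 5 = 196/15)
B(A(6, r(-3, -3))) - 40290 = 196/15 - 40290 = -604154/15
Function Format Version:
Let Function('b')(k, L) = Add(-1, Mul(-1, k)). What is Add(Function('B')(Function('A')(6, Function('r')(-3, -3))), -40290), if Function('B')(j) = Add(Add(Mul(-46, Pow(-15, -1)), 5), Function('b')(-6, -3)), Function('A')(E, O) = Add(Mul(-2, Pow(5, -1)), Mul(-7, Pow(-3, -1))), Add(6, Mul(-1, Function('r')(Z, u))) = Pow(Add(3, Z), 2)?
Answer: Rational(-604154, 15) ≈ -40277.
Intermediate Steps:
Function('r')(Z, u) = Add(6, Mul(-1, Pow(Add(3, Z), 2)))
Function('A')(E, O) = Rational(29, 15) (Function('A')(E, O) = Add(Mul(-2, Rational(1, 5)), Mul(-7, Rational(-1, 3))) = Add(Rational(-2, 5), Rational(7, 3)) = Rational(29, 15))
Function('B')(j) = Rational(196, 15) (Function('B')(j) = Add(Add(Mul(-46, Pow(-15, -1)), 5), Add(-1, Mul(-1, -6))) = Add(Add(Mul(-46, Rational(-1, 15)), 5), Add(-1, 6)) = Add(Add(Rational(46, 15), 5), 5) = Add(Rational(121, 15), 5) = Rational(196, 15))
Add(Function('B')(Function('A')(6, Function('r')(-3, -3))), -40290) = Add(Rational(196, 15), -40290) = Rational(-604154, 15)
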